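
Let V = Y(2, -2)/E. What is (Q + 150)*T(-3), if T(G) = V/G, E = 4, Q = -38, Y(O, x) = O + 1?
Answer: -28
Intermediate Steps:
Y(O, x) = 1 + O
V = 3/4 (V = (1 + 2)/4 = 3*(1/4) = 3/4 ≈ 0.75000)
T(G) = 3/(4*G)
(Q + 150)*T(-3) = (-38 + 150)*((3/4)/(-3)) = 112*((3/4)*(-1/3)) = 112*(-1/4) = -28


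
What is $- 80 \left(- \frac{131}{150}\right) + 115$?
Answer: $\frac{2773}{15} \approx 184.87$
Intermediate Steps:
$- 80 \left(- \frac{131}{150}\right) + 115 = - 80 \left(\left(-131\right) \frac{1}{150}\right) + 115 = \left(-80\right) \left(- \frac{131}{150}\right) + 115 = \frac{1048}{15} + 115 = \frac{2773}{15}$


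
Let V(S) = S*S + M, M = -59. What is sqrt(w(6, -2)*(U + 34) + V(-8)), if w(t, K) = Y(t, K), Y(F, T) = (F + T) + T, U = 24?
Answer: 11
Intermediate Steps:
Y(F, T) = F + 2*T
w(t, K) = t + 2*K
V(S) = -59 + S**2 (V(S) = S*S - 59 = S**2 - 59 = -59 + S**2)
sqrt(w(6, -2)*(U + 34) + V(-8)) = sqrt((6 + 2*(-2))*(24 + 34) + (-59 + (-8)**2)) = sqrt((6 - 4)*58 + (-59 + 64)) = sqrt(2*58 + 5) = sqrt(116 + 5) = sqrt(121) = 11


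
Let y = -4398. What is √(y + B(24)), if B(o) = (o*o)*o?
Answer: √9426 ≈ 97.088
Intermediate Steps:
B(o) = o³ (B(o) = o²*o = o³)
√(y + B(24)) = √(-4398 + 24³) = √(-4398 + 13824) = √9426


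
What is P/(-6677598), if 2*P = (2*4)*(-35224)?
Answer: 70448/3338799 ≈ 0.021100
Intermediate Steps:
P = -140896 (P = ((2*4)*(-35224))/2 = (8*(-35224))/2 = (½)*(-281792) = -140896)
P/(-6677598) = -140896/(-6677598) = -140896*(-1/6677598) = 70448/3338799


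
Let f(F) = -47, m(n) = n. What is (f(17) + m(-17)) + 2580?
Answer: 2516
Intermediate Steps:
(f(17) + m(-17)) + 2580 = (-47 - 17) + 2580 = -64 + 2580 = 2516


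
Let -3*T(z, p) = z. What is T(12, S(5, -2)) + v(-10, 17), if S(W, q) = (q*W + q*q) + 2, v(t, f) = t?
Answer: -14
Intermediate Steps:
S(W, q) = 2 + q² + W*q (S(W, q) = (W*q + q²) + 2 = (q² + W*q) + 2 = 2 + q² + W*q)
T(z, p) = -z/3
T(12, S(5, -2)) + v(-10, 17) = -⅓*12 - 10 = -4 - 10 = -14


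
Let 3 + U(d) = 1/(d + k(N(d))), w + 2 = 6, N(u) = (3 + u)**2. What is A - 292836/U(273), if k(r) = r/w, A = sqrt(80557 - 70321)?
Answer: 2828356506/28975 + 2*sqrt(2559) ≈ 97715.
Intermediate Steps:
w = 4 (w = -2 + 6 = 4)
A = 2*sqrt(2559) (A = sqrt(10236) = 2*sqrt(2559) ≈ 101.17)
k(r) = r/4
U(d) = -3 + 1/(d + (3 + d)**2/4)
A - 292836/U(273) = 2*sqrt(2559) - 292836*((3 + 273)**2 + 4*273)/(4 - 12*273 - 3*(3 + 273)**2) = 2*sqrt(2559) - 292836*(276**2 + 1092)/(4 - 3276 - 3*276**2) = 2*sqrt(2559) - 292836*(76176 + 1092)/(4 - 3276 - 3*76176) = 2*sqrt(2559) - 292836*77268/(4 - 3276 - 228528) = 2*sqrt(2559) - 292836/((1/77268)*(-231800)) = 2*sqrt(2559) - 292836/(-57950/19317) = 2*sqrt(2559) - 292836*(-19317/57950) = 2*sqrt(2559) + 2828356506/28975 = 2828356506/28975 + 2*sqrt(2559)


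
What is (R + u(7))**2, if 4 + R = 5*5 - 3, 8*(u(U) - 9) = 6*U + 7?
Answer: 70225/64 ≈ 1097.3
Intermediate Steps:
u(U) = 79/8 + 3*U/4 (u(U) = 9 + (6*U + 7)/8 = 9 + (7 + 6*U)/8 = 9 + (7/8 + 3*U/4) = 79/8 + 3*U/4)
R = 18 (R = -4 + (5*5 - 3) = -4 + (25 - 3) = -4 + 22 = 18)
(R + u(7))**2 = (18 + (79/8 + (3/4)*7))**2 = (18 + (79/8 + 21/4))**2 = (18 + 121/8)**2 = (265/8)**2 = 70225/64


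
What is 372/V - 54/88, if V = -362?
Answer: -13071/7964 ≈ -1.6413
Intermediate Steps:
372/V - 54/88 = 372/(-362) - 54/88 = 372*(-1/362) - 54*1/88 = -186/181 - 27/44 = -13071/7964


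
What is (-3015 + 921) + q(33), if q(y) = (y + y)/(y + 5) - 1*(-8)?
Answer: -39601/19 ≈ -2084.3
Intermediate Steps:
q(y) = 8 + 2*y/(5 + y) (q(y) = (2*y)/(5 + y) + 8 = 2*y/(5 + y) + 8 = 8 + 2*y/(5 + y))
(-3015 + 921) + q(33) = (-3015 + 921) + 10*(4 + 33)/(5 + 33) = -2094 + 10*37/38 = -2094 + 10*(1/38)*37 = -2094 + 185/19 = -39601/19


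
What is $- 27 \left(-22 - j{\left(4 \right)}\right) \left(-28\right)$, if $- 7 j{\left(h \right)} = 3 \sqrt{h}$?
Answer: $-15984$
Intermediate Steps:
$j{\left(h \right)} = - \frac{3 \sqrt{h}}{7}$
$- 27 \left(-22 - j{\left(4 \right)}\right) \left(-28\right) = - 27 \left(-22 - - \frac{3 \sqrt{4}}{7}\right) \left(-28\right) = - 27 \left(-22 - \left(- \frac{3}{7}\right) 2\right) \left(-28\right) = - 27 \left(-22 - - \frac{6}{7}\right) \left(-28\right) = - 27 \left(-22 + \frac{6}{7}\right) \left(-28\right) = \left(-27\right) \left(- \frac{148}{7}\right) \left(-28\right) = \frac{3996}{7} \left(-28\right) = -15984$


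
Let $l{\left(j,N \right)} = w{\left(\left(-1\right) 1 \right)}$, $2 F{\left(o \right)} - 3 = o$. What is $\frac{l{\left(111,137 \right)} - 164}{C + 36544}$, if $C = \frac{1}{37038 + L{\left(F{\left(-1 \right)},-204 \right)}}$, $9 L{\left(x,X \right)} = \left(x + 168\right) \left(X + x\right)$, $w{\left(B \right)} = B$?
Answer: $- \frac{49340775}{10927935049} \approx -0.0045151$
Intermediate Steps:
$F{\left(o \right)} = \frac{3}{2} + \frac{o}{2}$
$l{\left(j,N \right)} = -1$ ($l{\left(j,N \right)} = \left(-1\right) 1 = -1$)
$L{\left(x,X \right)} = \frac{\left(168 + x\right) \left(X + x\right)}{9}$ ($L{\left(x,X \right)} = \frac{\left(x + 168\right) \left(X + x\right)}{9} = \frac{\left(168 + x\right) \left(X + x\right)}{9}$)
$C = \frac{9}{299035}$ ($C = \frac{1}{37038 + \left(\frac{\left(\frac{3}{2} + \frac{1}{2} \left(-1\right)\right)^{2}}{9} + \frac{56}{3} \left(-204\right) + \frac{56 \left(\frac{3}{2} + \frac{1}{2} \left(-1\right)\right)}{3} + \frac{1}{9} \left(-204\right) \left(\frac{3}{2} + \frac{1}{2} \left(-1\right)\right)\right)} = \frac{1}{37038 + \left(\frac{\left(\frac{3}{2} - \frac{1}{2}\right)^{2}}{9} - 3808 + \frac{56 \left(\frac{3}{2} - \frac{1}{2}\right)}{3} + \frac{1}{9} \left(-204\right) \left(\frac{3}{2} - \frac{1}{2}\right)\right)} = \frac{1}{37038 + \left(\frac{1^{2}}{9} - 3808 + \frac{56}{3} \cdot 1 + \frac{1}{9} \left(-204\right) 1\right)} = \frac{1}{37038 + \left(\frac{1}{9} \cdot 1 - 3808 + \frac{56}{3} - \frac{68}{3}\right)} = \frac{1}{37038 + \left(\frac{1}{9} - 3808 + \frac{56}{3} - \frac{68}{3}\right)} = \frac{1}{37038 - \frac{34307}{9}} = \frac{1}{\frac{299035}{9}} = \frac{9}{299035} \approx 3.0097 \cdot 10^{-5}$)
$\frac{l{\left(111,137 \right)} - 164}{C + 36544} = \frac{-1 - 164}{\frac{9}{299035} + 36544} = - \frac{165}{\frac{10927935049}{299035}} = \left(-165\right) \frac{299035}{10927935049} = - \frac{49340775}{10927935049}$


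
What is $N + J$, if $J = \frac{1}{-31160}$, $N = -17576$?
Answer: $- \frac{547668161}{31160} \approx -17576.0$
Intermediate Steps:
$J = - \frac{1}{31160} \approx -3.2092 \cdot 10^{-5}$
$N + J = -17576 - \frac{1}{31160} = - \frac{547668161}{31160}$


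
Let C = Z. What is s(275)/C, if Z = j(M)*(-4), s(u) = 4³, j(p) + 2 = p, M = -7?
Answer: 16/9 ≈ 1.7778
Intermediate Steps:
j(p) = -2 + p
s(u) = 64
Z = 36 (Z = (-2 - 7)*(-4) = -9*(-4) = 36)
C = 36
s(275)/C = 64/36 = 64*(1/36) = 16/9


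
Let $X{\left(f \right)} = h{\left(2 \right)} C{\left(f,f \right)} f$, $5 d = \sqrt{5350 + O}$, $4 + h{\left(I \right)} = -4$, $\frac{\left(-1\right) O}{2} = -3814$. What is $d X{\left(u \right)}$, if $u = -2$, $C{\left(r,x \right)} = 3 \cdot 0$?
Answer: $0$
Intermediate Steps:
$O = 7628$ ($O = \left(-2\right) \left(-3814\right) = 7628$)
$h{\left(I \right)} = -8$ ($h{\left(I \right)} = -4 - 4 = -8$)
$C{\left(r,x \right)} = 0$
$d = \frac{3 \sqrt{1442}}{5}$ ($d = \frac{\sqrt{5350 + 7628}}{5} = \frac{\sqrt{12978}}{5} = \frac{3 \sqrt{1442}}{5} \approx 22.784$)
$X{\left(f \right)} = 0$ ($X{\left(f \right)} = \left(-8\right) 0 f = 0 f = 0$)
$d X{\left(u \right)} = \frac{3 \sqrt{1442}}{5} \cdot 0 = 0$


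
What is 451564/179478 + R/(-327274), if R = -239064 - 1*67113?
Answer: 101368596071/29369241486 ≈ 3.4515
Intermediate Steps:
R = -306177 (R = -239064 - 67113 = -306177)
451564/179478 + R/(-327274) = 451564/179478 - 306177/(-327274) = 451564*(1/179478) - 306177*(-1/327274) = 225782/89739 + 306177/327274 = 101368596071/29369241486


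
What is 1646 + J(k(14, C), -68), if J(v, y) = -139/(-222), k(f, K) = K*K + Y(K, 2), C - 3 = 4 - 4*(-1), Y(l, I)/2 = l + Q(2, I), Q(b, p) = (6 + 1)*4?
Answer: 365551/222 ≈ 1646.6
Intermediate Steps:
Q(b, p) = 28 (Q(b, p) = 7*4 = 28)
Y(l, I) = 56 + 2*l (Y(l, I) = 2*(l + 28) = 2*(28 + l) = 56 + 2*l)
C = 11 (C = 3 + (4 - 4*(-1)) = 3 + (4 + 4) = 3 + 8 = 11)
k(f, K) = 56 + K² + 2*K (k(f, K) = K*K + (56 + 2*K) = K² + (56 + 2*K) = 56 + K² + 2*K)
J(v, y) = 139/222 (J(v, y) = -139*(-1/222) = 139/222)
1646 + J(k(14, C), -68) = 1646 + 139/222 = 365551/222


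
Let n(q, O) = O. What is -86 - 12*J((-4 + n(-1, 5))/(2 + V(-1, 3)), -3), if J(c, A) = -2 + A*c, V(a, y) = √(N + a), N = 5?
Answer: -53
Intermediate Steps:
V(a, y) = √(5 + a)
-86 - 12*J((-4 + n(-1, 5))/(2 + V(-1, 3)), -3) = -86 - 12*(-2 - 3*(-4 + 5)/(2 + √(5 - 1))) = -86 - 12*(-2 - 3/(2 + √4)) = -86 - 12*(-2 - 3/(2 + 2)) = -86 - 12*(-2 - 3/4) = -86 - 12*(-2 - 3*¼) = -86 - 12*(-2 - ¾) = -86 - 12*(-11/4) = -86 + 33 = -53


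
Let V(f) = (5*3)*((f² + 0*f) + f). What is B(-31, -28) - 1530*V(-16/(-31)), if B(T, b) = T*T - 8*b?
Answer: -16119615/961 ≈ -16774.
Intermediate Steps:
B(T, b) = T² - 8*b
V(f) = 15*f + 15*f² (V(f) = 15*((f² + 0) + f) = 15*(f² + f) = 15*(f + f²) = 15*f + 15*f²)
B(-31, -28) - 1530*V(-16/(-31)) = ((-31)² - 8*(-28)) - 22950*(-16/(-31))*(1 - 16/(-31)) = (961 + 224) - 22950*(-16*(-1/31))*(1 - 16*(-1/31)) = 1185 - 22950*16*(1 + 16/31)/31 = 1185 - 22950*16*47/(31*31) = 1185 - 1530*11280/961 = 1185 - 17258400/961 = -16119615/961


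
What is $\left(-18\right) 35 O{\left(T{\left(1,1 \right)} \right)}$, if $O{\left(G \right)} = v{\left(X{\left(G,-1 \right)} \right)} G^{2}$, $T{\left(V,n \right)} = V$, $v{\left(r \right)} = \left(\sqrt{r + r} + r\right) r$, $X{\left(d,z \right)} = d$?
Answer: $-630 - 630 \sqrt{2} \approx -1521.0$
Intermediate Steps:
$v{\left(r \right)} = r \left(r + \sqrt{2} \sqrt{r}\right)$ ($v{\left(r \right)} = \left(\sqrt{2 r} + r\right) r = \left(\sqrt{2} \sqrt{r} + r\right) r = \left(r + \sqrt{2} \sqrt{r}\right) r = r \left(r + \sqrt{2} \sqrt{r}\right)$)
$O{\left(G \right)} = G^{2} \left(G^{2} + \sqrt{2} G^{\frac{3}{2}}\right)$ ($O{\left(G \right)} = \left(G^{2} + \sqrt{2} G^{\frac{3}{2}}\right) G^{2} = G^{2} \left(G^{2} + \sqrt{2} G^{\frac{3}{2}}\right)$)
$\left(-18\right) 35 O{\left(T{\left(1,1 \right)} \right)} = \left(-18\right) 35 \left(1^{4} + \sqrt{2} \cdot 1^{\frac{7}{2}}\right) = - 630 \left(1 + \sqrt{2} \cdot 1\right) = - 630 \left(1 + \sqrt{2}\right) = -630 - 630 \sqrt{2}$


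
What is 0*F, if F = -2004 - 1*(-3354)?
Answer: 0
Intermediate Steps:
F = 1350 (F = -2004 + 3354 = 1350)
0*F = 0*1350 = 0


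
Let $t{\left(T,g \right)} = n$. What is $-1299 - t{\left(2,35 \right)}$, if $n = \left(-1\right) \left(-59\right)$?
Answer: $-1358$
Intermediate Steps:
$n = 59$
$t{\left(T,g \right)} = 59$
$-1299 - t{\left(2,35 \right)} = -1299 - 59 = -1358$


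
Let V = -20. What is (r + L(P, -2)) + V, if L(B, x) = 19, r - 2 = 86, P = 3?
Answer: 87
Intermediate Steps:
r = 88 (r = 2 + 86 = 88)
(r + L(P, -2)) + V = (88 + 19) - 20 = 107 - 20 = 87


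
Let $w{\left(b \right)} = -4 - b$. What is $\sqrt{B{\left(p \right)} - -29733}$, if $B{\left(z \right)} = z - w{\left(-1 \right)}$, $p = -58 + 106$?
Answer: $2 \sqrt{7446} \approx 172.58$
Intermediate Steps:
$p = 48$
$B{\left(z \right)} = 3 + z$ ($B{\left(z \right)} = z - \left(-4 - -1\right) = z - \left(-4 + 1\right) = z - -3 = z + 3 = 3 + z$)
$\sqrt{B{\left(p \right)} - -29733} = \sqrt{\left(3 + 48\right) - -29733} = \sqrt{51 + 29733} = \sqrt{29784} = 2 \sqrt{7446}$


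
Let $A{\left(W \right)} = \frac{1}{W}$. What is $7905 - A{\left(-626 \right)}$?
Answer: $\frac{4948531}{626} \approx 7905.0$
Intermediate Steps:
$7905 - A{\left(-626 \right)} = 7905 - \frac{1}{-626} = 7905 - - \frac{1}{626} = 7905 + \frac{1}{626} = \frac{4948531}{626}$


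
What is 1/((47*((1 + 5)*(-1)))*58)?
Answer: -1/16356 ≈ -6.1140e-5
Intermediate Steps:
1/((47*((1 + 5)*(-1)))*58) = 1/((47*(6*(-1)))*58) = 1/((47*(-6))*58) = 1/(-282*58) = 1/(-16356) = -1/16356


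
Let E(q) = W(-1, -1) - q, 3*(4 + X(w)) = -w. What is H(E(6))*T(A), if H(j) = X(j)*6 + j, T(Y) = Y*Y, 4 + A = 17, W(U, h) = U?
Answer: -2873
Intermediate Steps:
A = 13 (A = -4 + 17 = 13)
X(w) = -4 - w/3 (X(w) = -4 + (-w)/3 = -4 - w/3)
E(q) = -1 - q
T(Y) = Y²
H(j) = -24 - j (H(j) = (-4 - j/3)*6 + j = (-24 - 2*j) + j = -24 - j)
H(E(6))*T(A) = (-24 - (-1 - 1*6))*13² = (-24 - (-1 - 6))*169 = (-24 - 1*(-7))*169 = (-24 + 7)*169 = -17*169 = -2873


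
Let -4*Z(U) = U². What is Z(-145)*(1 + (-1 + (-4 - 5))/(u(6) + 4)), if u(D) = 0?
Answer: 63075/8 ≈ 7884.4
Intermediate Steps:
Z(U) = -U²/4
Z(-145)*(1 + (-1 + (-4 - 5))/(u(6) + 4)) = (-¼*(-145)²)*(1 + (-1 + (-4 - 5))/(0 + 4)) = (-¼*21025)*(1 + (-1 - 9)/4) = -21025*(1 - 10*¼)/4 = -21025*(1 - 5/2)/4 = -21025/4*(-3/2) = 63075/8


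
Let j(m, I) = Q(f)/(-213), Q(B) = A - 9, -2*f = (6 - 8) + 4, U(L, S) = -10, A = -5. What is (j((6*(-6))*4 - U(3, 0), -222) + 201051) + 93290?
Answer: 62694647/213 ≈ 2.9434e+5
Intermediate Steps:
f = -1 (f = -((6 - 8) + 4)/2 = -(-2 + 4)/2 = -½*2 = -1)
Q(B) = -14 (Q(B) = -5 - 9 = -14)
j(m, I) = 14/213 (j(m, I) = -14/(-213) = -14*(-1/213) = 14/213)
(j((6*(-6))*4 - U(3, 0), -222) + 201051) + 93290 = (14/213 + 201051) + 93290 = 42823877/213 + 93290 = 62694647/213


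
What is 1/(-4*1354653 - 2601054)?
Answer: -1/8019666 ≈ -1.2469e-7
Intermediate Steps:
1/(-4*1354653 - 2601054) = 1/(-5418612 - 2601054) = 1/(-8019666) = -1/8019666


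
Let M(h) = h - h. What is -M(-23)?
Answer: 0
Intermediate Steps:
M(h) = 0
-M(-23) = -1*0 = 0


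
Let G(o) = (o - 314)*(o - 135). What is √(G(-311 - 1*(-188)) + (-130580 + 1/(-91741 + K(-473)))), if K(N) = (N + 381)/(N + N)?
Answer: I*√33581265840015722137/43393447 ≈ 133.54*I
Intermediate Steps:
K(N) = (381 + N)/(2*N) (K(N) = (381 + N)/((2*N)) = (381 + N)*(1/(2*N)) = (381 + N)/(2*N))
G(o) = (-314 + o)*(-135 + o)
√(G(-311 - 1*(-188)) + (-130580 + 1/(-91741 + K(-473)))) = √((42390 + (-311 - 1*(-188))² - 449*(-311 - 1*(-188))) + (-130580 + 1/(-91741 + (½)*(381 - 473)/(-473)))) = √((42390 + (-311 + 188)² - 449*(-311 + 188)) + (-130580 + 1/(-91741 + (½)*(-1/473)*(-92)))) = √((42390 + (-123)² - 449*(-123)) + (-130580 + 1/(-91741 + 46/473))) = √((42390 + 15129 + 55227) + (-130580 + 1/(-43393447/473))) = √(112746 + (-130580 - 473/43393447)) = √(112746 - 5666316309733/43393447) = √(-773878734271/43393447) = I*√33581265840015722137/43393447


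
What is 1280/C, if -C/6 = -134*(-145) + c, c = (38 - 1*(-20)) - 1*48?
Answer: -8/729 ≈ -0.010974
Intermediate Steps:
c = 10 (c = (38 + 20) - 48 = 58 - 48 = 10)
C = -116640 (C = -6*(-134*(-145) + 10) = -6*(19430 + 10) = -6*19440 = -116640)
1280/C = 1280/(-116640) = 1280*(-1/116640) = -8/729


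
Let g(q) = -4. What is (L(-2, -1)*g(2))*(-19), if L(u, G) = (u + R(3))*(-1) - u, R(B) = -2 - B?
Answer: 684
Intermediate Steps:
L(u, G) = 5 - 2*u (L(u, G) = (u + (-2 - 1*3))*(-1) - u = (u + (-2 - 3))*(-1) - u = (u - 5)*(-1) - u = (-5 + u)*(-1) - u = (5 - u) - u = 5 - 2*u)
(L(-2, -1)*g(2))*(-19) = ((5 - 2*(-2))*(-4))*(-19) = ((5 + 4)*(-4))*(-19) = (9*(-4))*(-19) = -36*(-19) = 684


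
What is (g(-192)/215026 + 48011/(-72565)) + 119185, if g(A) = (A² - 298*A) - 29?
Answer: 1859683164220179/15603361690 ≈ 1.1918e+5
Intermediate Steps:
g(A) = -29 + A² - 298*A
(g(-192)/215026 + 48011/(-72565)) + 119185 = ((-29 + (-192)² - 298*(-192))/215026 + 48011/(-72565)) + 119185 = ((-29 + 36864 + 57216)*(1/215026) + 48011*(-1/72565)) + 119185 = (94051*(1/215026) - 48011/72565) + 119185 = (94051/215026 - 48011/72565) + 119185 = -3498802471/15603361690 + 119185 = 1859683164220179/15603361690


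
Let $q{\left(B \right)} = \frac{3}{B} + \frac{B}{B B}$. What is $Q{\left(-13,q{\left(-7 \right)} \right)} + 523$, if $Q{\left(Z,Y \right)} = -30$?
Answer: $493$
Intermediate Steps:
$q{\left(B \right)} = \frac{4}{B}$ ($q{\left(B \right)} = \frac{3}{B} + \frac{B}{B^{2}} = \frac{3}{B} + \frac{1}{B} = \frac{4}{B}$)
$Q{\left(-13,q{\left(-7 \right)} \right)} + 523 = -30 + 523 = 493$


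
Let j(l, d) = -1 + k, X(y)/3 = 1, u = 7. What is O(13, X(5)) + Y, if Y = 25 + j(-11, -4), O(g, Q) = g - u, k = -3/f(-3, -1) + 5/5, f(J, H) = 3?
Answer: 30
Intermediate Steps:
X(y) = 3 (X(y) = 3*1 = 3)
k = 0 (k = -3/3 + 5/5 = -3*1/3 + 5*(1/5) = -1 + 1 = 0)
j(l, d) = -1 (j(l, d) = -1 + 0 = -1)
O(g, Q) = -7 + g (O(g, Q) = g - 1*7 = g - 7 = -7 + g)
Y = 24 (Y = 25 - 1 = 24)
O(13, X(5)) + Y = (-7 + 13) + 24 = 6 + 24 = 30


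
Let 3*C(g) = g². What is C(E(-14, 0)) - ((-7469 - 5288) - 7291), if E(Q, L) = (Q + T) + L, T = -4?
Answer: 20156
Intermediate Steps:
E(Q, L) = -4 + L + Q (E(Q, L) = (Q - 4) + L = (-4 + Q) + L = -4 + L + Q)
C(g) = g²/3
C(E(-14, 0)) - ((-7469 - 5288) - 7291) = (-4 + 0 - 14)²/3 - ((-7469 - 5288) - 7291) = (⅓)*(-18)² - (-12757 - 7291) = (⅓)*324 - 1*(-20048) = 108 + 20048 = 20156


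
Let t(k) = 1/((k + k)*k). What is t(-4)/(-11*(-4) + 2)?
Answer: 1/1472 ≈ 0.00067935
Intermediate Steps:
t(k) = 1/(2*k**2) (t(k) = 1/(((2*k))*k) = (1/(2*k))/k = 1/(2*k**2))
t(-4)/(-11*(-4) + 2) = ((1/2)/(-4)**2)/(-11*(-4) + 2) = ((1/2)*(1/16))/(44 + 2) = (1/32)/46 = (1/32)*(1/46) = 1/1472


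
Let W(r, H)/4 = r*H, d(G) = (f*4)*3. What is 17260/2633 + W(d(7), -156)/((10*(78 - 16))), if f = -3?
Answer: 17462228/408115 ≈ 42.788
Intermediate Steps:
d(G) = -36 (d(G) = -3*4*3 = -12*3 = -36)
W(r, H) = 4*H*r (W(r, H) = 4*(r*H) = 4*(H*r) = 4*H*r)
17260/2633 + W(d(7), -156)/((10*(78 - 16))) = 17260/2633 + (4*(-156)*(-36))/((10*(78 - 16))) = 17260*(1/2633) + 22464/((10*62)) = 17260/2633 + 22464/620 = 17260/2633 + 22464*(1/620) = 17260/2633 + 5616/155 = 17462228/408115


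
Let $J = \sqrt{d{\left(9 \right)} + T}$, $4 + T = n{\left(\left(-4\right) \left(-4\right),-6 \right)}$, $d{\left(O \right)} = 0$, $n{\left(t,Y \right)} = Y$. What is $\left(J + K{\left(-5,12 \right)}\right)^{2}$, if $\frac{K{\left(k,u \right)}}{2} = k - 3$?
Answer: $\left(16 - i \sqrt{10}\right)^{2} \approx 246.0 - 101.19 i$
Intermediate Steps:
$T = -10$ ($T = -4 - 6 = -10$)
$K{\left(k,u \right)} = -6 + 2 k$ ($K{\left(k,u \right)} = 2 \left(k - 3\right) = 2 \left(-3 + k\right) = -6 + 2 k$)
$J = i \sqrt{10}$ ($J = \sqrt{0 - 10} = \sqrt{-10} = i \sqrt{10} \approx 3.1623 i$)
$\left(J + K{\left(-5,12 \right)}\right)^{2} = \left(i \sqrt{10} + \left(-6 + 2 \left(-5\right)\right)\right)^{2} = \left(i \sqrt{10} - 16\right)^{2} = \left(-16 + i \sqrt{10}\right)^{2}$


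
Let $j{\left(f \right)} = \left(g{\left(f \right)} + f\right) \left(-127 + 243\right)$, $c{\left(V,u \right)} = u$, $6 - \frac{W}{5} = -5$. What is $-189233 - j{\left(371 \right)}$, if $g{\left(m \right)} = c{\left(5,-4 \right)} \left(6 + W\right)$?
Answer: $-203965$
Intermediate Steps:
$W = 55$ ($W = 30 - -25 = 30 + 25 = 55$)
$g{\left(m \right)} = -244$ ($g{\left(m \right)} = - 4 \left(6 + 55\right) = \left(-4\right) 61 = -244$)
$j{\left(f \right)} = -28304 + 116 f$ ($j{\left(f \right)} = \left(-244 + f\right) \left(-127 + 243\right) = \left(-244 + f\right) 116 = -28304 + 116 f$)
$-189233 - j{\left(371 \right)} = -189233 - \left(-28304 + 116 \cdot 371\right) = -189233 - \left(-28304 + 43036\right) = -189233 - 14732 = -203965$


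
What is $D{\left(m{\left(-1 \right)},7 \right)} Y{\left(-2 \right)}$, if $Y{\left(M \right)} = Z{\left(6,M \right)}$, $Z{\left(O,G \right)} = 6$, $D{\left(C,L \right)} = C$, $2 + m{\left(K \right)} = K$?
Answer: $-18$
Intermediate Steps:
$m{\left(K \right)} = -2 + K$
$Y{\left(M \right)} = 6$
$D{\left(m{\left(-1 \right)},7 \right)} Y{\left(-2 \right)} = \left(-2 - 1\right) 6 = \left(-3\right) 6 = -18$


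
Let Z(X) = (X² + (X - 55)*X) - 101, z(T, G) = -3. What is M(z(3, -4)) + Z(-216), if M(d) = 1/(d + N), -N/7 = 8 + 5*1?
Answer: 9878553/94 ≈ 1.0509e+5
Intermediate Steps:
Z(X) = -101 + X² + X*(-55 + X) (Z(X) = (X² + (-55 + X)*X) - 101 = (X² + X*(-55 + X)) - 101 = -101 + X² + X*(-55 + X))
N = -91 (N = -7*(8 + 5*1) = -7*(8 + 5) = -7*13 = -91)
M(d) = 1/(-91 + d) (M(d) = 1/(d - 91) = 1/(-91 + d))
M(z(3, -4)) + Z(-216) = 1/(-91 - 3) + (-101 - 55*(-216) + 2*(-216)²) = 1/(-94) + (-101 + 11880 + 2*46656) = -1/94 + (-101 + 11880 + 93312) = -1/94 + 105091 = 9878553/94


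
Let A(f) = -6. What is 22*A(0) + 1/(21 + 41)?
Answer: -8183/62 ≈ -131.98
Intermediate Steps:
22*A(0) + 1/(21 + 41) = 22*(-6) + 1/(21 + 41) = -132 + 1/62 = -8183/62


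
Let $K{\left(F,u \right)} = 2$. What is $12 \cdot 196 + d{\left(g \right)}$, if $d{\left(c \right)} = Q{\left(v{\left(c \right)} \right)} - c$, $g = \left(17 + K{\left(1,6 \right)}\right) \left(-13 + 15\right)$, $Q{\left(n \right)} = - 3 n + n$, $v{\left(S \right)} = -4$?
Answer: $2322$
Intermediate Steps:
$Q{\left(n \right)} = - 2 n$
$g = 38$ ($g = \left(17 + 2\right) \left(-13 + 15\right) = 19 \cdot 2 = 38$)
$d{\left(c \right)} = 8 - c$ ($d{\left(c \right)} = \left(-2\right) \left(-4\right) - c = 8 - c$)
$12 \cdot 196 + d{\left(g \right)} = 12 \cdot 196 + \left(8 - 38\right) = 2352 + \left(8 - 38\right) = 2352 - 30 = 2322$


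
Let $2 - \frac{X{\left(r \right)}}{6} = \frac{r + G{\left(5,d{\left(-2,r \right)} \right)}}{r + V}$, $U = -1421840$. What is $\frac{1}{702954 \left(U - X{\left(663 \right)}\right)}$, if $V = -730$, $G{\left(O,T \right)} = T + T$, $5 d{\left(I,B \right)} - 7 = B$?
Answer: $- \frac{67}{66970195605180} \approx -1.0004 \cdot 10^{-12}$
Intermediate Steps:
$d{\left(I,B \right)} = \frac{7}{5} + \frac{B}{5}$
$G{\left(O,T \right)} = 2 T$
$X{\left(r \right)} = 12 - \frac{6 \left(\frac{14}{5} + \frac{7 r}{5}\right)}{-730 + r}$ ($X{\left(r \right)} = 12 - 6 \frac{r + 2 \left(\frac{7}{5} + \frac{r}{5}\right)}{r - 730} = 12 - 6 \frac{r + \left(\frac{14}{5} + \frac{2 r}{5}\right)}{-730 + r} = 12 - 6 \frac{\frac{14}{5} + \frac{7 r}{5}}{-730 + r} = 12 - \frac{6 \left(\frac{14}{5} + \frac{7 r}{5}\right)}{-730 + r}$)
$\frac{1}{702954 \left(U - X{\left(663 \right)}\right)} = \frac{1}{702954 \left(-1421840 - \frac{18 \left(-2438 + 663\right)}{5 \left(-730 + 663\right)}\right)} = \frac{1}{702954 \left(-1421840 - \frac{18}{5} \frac{1}{-67} \left(-1775\right)\right)} = \frac{1}{702954 \left(-1421840 - \frac{18}{5} \left(- \frac{1}{67}\right) \left(-1775\right)\right)} = \frac{1}{702954 \left(-1421840 - \frac{6390}{67}\right)} = \frac{1}{702954 \left(- \frac{95269670}{67}\right)} = \frac{1}{702954} \left(- \frac{67}{95269670}\right) = - \frac{67}{66970195605180}$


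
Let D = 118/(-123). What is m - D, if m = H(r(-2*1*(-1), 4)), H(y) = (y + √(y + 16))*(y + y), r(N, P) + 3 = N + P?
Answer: 2332/123 + 6*√19 ≈ 45.113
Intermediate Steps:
r(N, P) = -3 + N + P (r(N, P) = -3 + (N + P) = -3 + N + P)
H(y) = 2*y*(y + √(16 + y)) (H(y) = (y + √(16 + y))*(2*y) = 2*y*(y + √(16 + y)))
m = 18 + 6*√19 (m = 2*(-3 - 2*1*(-1) + 4)*((-3 - 2*1*(-1) + 4) + √(16 + (-3 - 2*1*(-1) + 4))) = 2*(-3 - 2*(-1) + 4)*((-3 - 2*(-1) + 4) + √(16 + (-3 - 2*(-1) + 4))) = 2*(-3 + 2 + 4)*((-3 + 2 + 4) + √(16 + (-3 + 2 + 4))) = 2*3*(3 + √(16 + 3)) = 2*3*(3 + √19) = 18 + 6*√19 ≈ 44.153)
D = -118/123 (D = 118*(-1/123) = -118/123 ≈ -0.95935)
m - D = (18 + 6*√19) - 1*(-118/123) = (18 + 6*√19) + 118/123 = 2332/123 + 6*√19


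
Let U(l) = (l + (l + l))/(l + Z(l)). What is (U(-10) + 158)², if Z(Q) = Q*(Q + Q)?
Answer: 8994001/361 ≈ 24914.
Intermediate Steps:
Z(Q) = 2*Q² (Z(Q) = Q*(2*Q) = 2*Q²)
U(l) = 3*l/(l + 2*l²) (U(l) = (l + (l + l))/(l + 2*l²) = (l + 2*l)/(l + 2*l²) = (3*l)/(l + 2*l²) = 3*l/(l + 2*l²))
(U(-10) + 158)² = (3/(1 + 2*(-10)) + 158)² = (3/(1 - 20) + 158)² = (3/(-19) + 158)² = (3*(-1/19) + 158)² = (-3/19 + 158)² = (2999/19)² = 8994001/361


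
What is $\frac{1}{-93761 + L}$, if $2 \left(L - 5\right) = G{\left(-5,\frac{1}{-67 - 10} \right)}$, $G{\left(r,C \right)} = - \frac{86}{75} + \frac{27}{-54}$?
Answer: $- \frac{300}{28127047} \approx -1.0666 \cdot 10^{-5}$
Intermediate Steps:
$G{\left(r,C \right)} = - \frac{247}{150}$ ($G{\left(r,C \right)} = \left(-86\right) \frac{1}{75} + 27 \left(- \frac{1}{54}\right) = - \frac{86}{75} - \frac{1}{2} = - \frac{247}{150}$)
$L = \frac{1253}{300}$ ($L = 5 + \frac{1}{2} \left(- \frac{247}{150}\right) = 5 - \frac{247}{300} = \frac{1253}{300} \approx 4.1767$)
$\frac{1}{-93761 + L} = \frac{1}{-93761 + \frac{1253}{300}} = \frac{1}{- \frac{28127047}{300}} = - \frac{300}{28127047}$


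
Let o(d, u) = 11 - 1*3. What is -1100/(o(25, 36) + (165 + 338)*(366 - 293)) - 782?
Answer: -28721614/36727 ≈ -782.03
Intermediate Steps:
o(d, u) = 8 (o(d, u) = 11 - 3 = 8)
-1100/(o(25, 36) + (165 + 338)*(366 - 293)) - 782 = -1100/(8 + (165 + 338)*(366 - 293)) - 782 = -1100/(8 + 503*73) - 782 = -1100/(8 + 36719) - 782 = -1100/36727 - 782 = -28721614/36727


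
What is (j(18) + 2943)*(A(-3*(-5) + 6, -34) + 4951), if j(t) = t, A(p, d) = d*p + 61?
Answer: 12726378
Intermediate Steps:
A(p, d) = 61 + d*p
(j(18) + 2943)*(A(-3*(-5) + 6, -34) + 4951) = (18 + 2943)*((61 - 34*(-3*(-5) + 6)) + 4951) = 2961*((61 - 34*(15 + 6)) + 4951) = 2961*((61 - 34*21) + 4951) = 2961*((61 - 714) + 4951) = 2961*(-653 + 4951) = 2961*4298 = 12726378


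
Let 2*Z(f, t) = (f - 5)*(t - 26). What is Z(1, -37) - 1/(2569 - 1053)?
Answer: 191015/1516 ≈ 126.00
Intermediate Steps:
Z(f, t) = (-26 + t)*(-5 + f)/2 (Z(f, t) = ((f - 5)*(t - 26))/2 = ((-5 + f)*(-26 + t))/2 = ((-26 + t)*(-5 + f))/2 = (-26 + t)*(-5 + f)/2)
Z(1, -37) - 1/(2569 - 1053) = (65 - 13*1 - 5/2*(-37) + (1/2)*1*(-37)) - 1/(2569 - 1053) = (65 - 13 + 185/2 - 37/2) - 1/1516 = 126 - 1*1/1516 = 126 - 1/1516 = 191015/1516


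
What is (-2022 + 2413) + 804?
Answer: 1195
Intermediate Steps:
(-2022 + 2413) + 804 = 391 + 804 = 1195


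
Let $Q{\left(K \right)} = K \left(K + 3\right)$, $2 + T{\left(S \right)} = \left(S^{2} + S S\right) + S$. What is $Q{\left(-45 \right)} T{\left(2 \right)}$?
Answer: $15120$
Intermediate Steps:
$T{\left(S \right)} = -2 + S + 2 S^{2}$ ($T{\left(S \right)} = -2 + \left(\left(S^{2} + S S\right) + S\right) = -2 + \left(\left(S^{2} + S^{2}\right) + S\right) = -2 + \left(2 S^{2} + S\right) = -2 + \left(S + 2 S^{2}\right) = -2 + S + 2 S^{2}$)
$Q{\left(K \right)} = K \left(3 + K\right)$
$Q{\left(-45 \right)} T{\left(2 \right)} = - 45 \left(3 - 45\right) \left(-2 + 2 + 2 \cdot 2^{2}\right) = \left(-45\right) \left(-42\right) \left(-2 + 2 + 2 \cdot 4\right) = 1890 \left(-2 + 2 + 8\right) = 1890 \cdot 8 = 15120$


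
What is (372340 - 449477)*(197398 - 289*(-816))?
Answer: -33417445414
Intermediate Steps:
(372340 - 449477)*(197398 - 289*(-816)) = -77137*(197398 + 235824) = -77137*433222 = -33417445414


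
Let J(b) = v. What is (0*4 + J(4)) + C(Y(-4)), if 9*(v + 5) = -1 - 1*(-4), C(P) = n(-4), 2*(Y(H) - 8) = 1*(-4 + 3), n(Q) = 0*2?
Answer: -14/3 ≈ -4.6667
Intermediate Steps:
n(Q) = 0
Y(H) = 15/2 (Y(H) = 8 + (1*(-4 + 3))/2 = 8 + (1*(-1))/2 = 8 + (½)*(-1) = 8 - ½ = 15/2)
C(P) = 0
v = -14/3 (v = -5 + (-1 - 1*(-4))/9 = -5 + (-1 + 4)/9 = -5 + (⅑)*3 = -5 + ⅓ = -14/3 ≈ -4.6667)
J(b) = -14/3
(0*4 + J(4)) + C(Y(-4)) = (0*4 - 14/3) + 0 = (0 - 14/3) + 0 = -14/3 + 0 = -14/3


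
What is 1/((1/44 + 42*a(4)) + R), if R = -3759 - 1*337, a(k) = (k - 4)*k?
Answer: -44/180223 ≈ -0.00024414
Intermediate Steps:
a(k) = k*(-4 + k) (a(k) = (-4 + k)*k = k*(-4 + k))
R = -4096 (R = -3759 - 337 = -4096)
1/((1/44 + 42*a(4)) + R) = 1/((1/44 + 42*(4*(-4 + 4))) - 4096) = 1/((1/44 + 42*(4*0)) - 4096) = 1/((1/44 + 42*0) - 4096) = 1/((1/44 + 0) - 4096) = 1/(1/44 - 4096) = 1/(-180223/44) = -44/180223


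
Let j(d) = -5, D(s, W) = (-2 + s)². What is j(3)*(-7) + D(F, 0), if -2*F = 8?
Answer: 71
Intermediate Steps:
F = -4 (F = -½*8 = -4)
j(3)*(-7) + D(F, 0) = -5*(-7) + (-2 - 4)² = 35 + (-6)² = 35 + 36 = 71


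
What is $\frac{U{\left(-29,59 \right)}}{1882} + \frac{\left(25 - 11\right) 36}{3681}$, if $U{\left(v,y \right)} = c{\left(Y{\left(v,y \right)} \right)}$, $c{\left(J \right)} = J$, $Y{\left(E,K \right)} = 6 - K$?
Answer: $\frac{83715}{769738} \approx 0.10876$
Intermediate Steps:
$U{\left(v,y \right)} = 6 - y$
$\frac{U{\left(-29,59 \right)}}{1882} + \frac{\left(25 - 11\right) 36}{3681} = \frac{6 - 59}{1882} + \frac{\left(25 - 11\right) 36}{3681} = \left(6 - 59\right) \frac{1}{1882} + 14 \cdot 36 \cdot \frac{1}{3681} = \left(-53\right) \frac{1}{1882} + 504 \cdot \frac{1}{3681} = - \frac{53}{1882} + \frac{56}{409} = \frac{83715}{769738}$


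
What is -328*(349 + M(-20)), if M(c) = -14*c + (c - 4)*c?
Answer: -363752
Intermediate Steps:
M(c) = -14*c + c*(-4 + c) (M(c) = -14*c + (-4 + c)*c = -14*c + c*(-4 + c))
-328*(349 + M(-20)) = -328*(349 - 20*(-18 - 20)) = -328*(349 - 20*(-38)) = -328*(349 + 760) = -328*1109 = -363752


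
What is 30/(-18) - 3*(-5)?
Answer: 40/3 ≈ 13.333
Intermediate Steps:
30/(-18) - 3*(-5) = 30*(-1/18) + 15 = -5/3 + 15 = 40/3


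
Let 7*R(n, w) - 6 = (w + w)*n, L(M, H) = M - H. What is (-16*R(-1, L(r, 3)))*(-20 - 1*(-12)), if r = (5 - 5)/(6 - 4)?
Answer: 1536/7 ≈ 219.43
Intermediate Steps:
r = 0 (r = 0/2 = 0*(1/2) = 0)
R(n, w) = 6/7 + 2*n*w/7 (R(n, w) = 6/7 + ((w + w)*n)/7 = 6/7 + ((2*w)*n)/7 = 6/7 + (2*n*w)/7 = 6/7 + 2*n*w/7)
(-16*R(-1, L(r, 3)))*(-20 - 1*(-12)) = (-16*(6/7 + (2/7)*(-1)*(0 - 1*3)))*(-20 - 1*(-12)) = (-16*(6/7 + (2/7)*(-1)*(0 - 3)))*(-20 + 12) = -16*(6/7 + (2/7)*(-1)*(-3))*(-8) = -16*(6/7 + 6/7)*(-8) = -16*12/7*(-8) = -192/7*(-8) = 1536/7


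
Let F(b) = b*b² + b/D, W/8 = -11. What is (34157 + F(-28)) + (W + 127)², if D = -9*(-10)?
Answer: 617656/45 ≈ 13726.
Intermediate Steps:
W = -88 (W = 8*(-11) = -88)
D = 90
F(b) = b³ + b/90 (F(b) = b*b² + b/90 = b³ + b*(1/90) = b³ + b/90)
(34157 + F(-28)) + (W + 127)² = (34157 + ((-28)³ + (1/90)*(-28))) + (-88 + 127)² = (34157 + (-21952 - 14/45)) + 39² = (34157 - 987854/45) + 1521 = 549211/45 + 1521 = 617656/45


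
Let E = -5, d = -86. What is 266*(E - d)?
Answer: 21546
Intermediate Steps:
266*(E - d) = 266*(-5 - 1*(-86)) = 266*(-5 + 86) = 266*81 = 21546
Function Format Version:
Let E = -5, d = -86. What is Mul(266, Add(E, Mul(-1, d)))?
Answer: 21546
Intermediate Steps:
Mul(266, Add(E, Mul(-1, d))) = Mul(266, Add(-5, Mul(-1, -86))) = Mul(266, Add(-5, 86)) = Mul(266, 81) = 21546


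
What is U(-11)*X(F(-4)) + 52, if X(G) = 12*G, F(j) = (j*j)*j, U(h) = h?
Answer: 8500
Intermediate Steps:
F(j) = j³ (F(j) = j²*j = j³)
U(-11)*X(F(-4)) + 52 = -132*(-4)³ + 52 = -132*(-64) + 52 = -11*(-768) + 52 = 8448 + 52 = 8500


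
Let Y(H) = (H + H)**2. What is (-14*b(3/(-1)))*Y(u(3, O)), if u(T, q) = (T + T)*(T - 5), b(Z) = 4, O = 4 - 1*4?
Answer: -32256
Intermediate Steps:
O = 0 (O = 4 - 4 = 0)
u(T, q) = 2*T*(-5 + T) (u(T, q) = (2*T)*(-5 + T) = 2*T*(-5 + T))
Y(H) = 4*H**2 (Y(H) = (2*H)**2 = 4*H**2)
(-14*b(3/(-1)))*Y(u(3, O)) = (-14*4)*(4*(2*3*(-5 + 3))**2) = -224*(2*3*(-2))**2 = -224*(-12)**2 = -224*144 = -56*576 = -32256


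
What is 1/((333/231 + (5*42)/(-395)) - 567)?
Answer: -6083/3443526 ≈ -0.0017665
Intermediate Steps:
1/((333/231 + (5*42)/(-395)) - 567) = 1/((333*(1/231) + 210*(-1/395)) - 567) = 1/((111/77 - 42/79) - 567) = 1/(5535/6083 - 567) = 1/(-3443526/6083) = -6083/3443526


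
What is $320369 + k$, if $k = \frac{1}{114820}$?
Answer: $\frac{36784768581}{114820} \approx 3.2037 \cdot 10^{5}$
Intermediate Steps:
$k = \frac{1}{114820} \approx 8.7093 \cdot 10^{-6}$
$320369 + k = 320369 + \frac{1}{114820} = \frac{36784768581}{114820}$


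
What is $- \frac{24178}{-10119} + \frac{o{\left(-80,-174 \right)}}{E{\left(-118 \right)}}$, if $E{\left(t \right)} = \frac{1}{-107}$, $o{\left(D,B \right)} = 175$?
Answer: $- \frac{189454097}{10119} \approx -18723.0$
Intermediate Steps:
$E{\left(t \right)} = - \frac{1}{107}$
$- \frac{24178}{-10119} + \frac{o{\left(-80,-174 \right)}}{E{\left(-118 \right)}} = - \frac{24178}{-10119} + \frac{175}{- \frac{1}{107}} = \left(-24178\right) \left(- \frac{1}{10119}\right) + 175 \left(-107\right) = \frac{24178}{10119} - 18725 = - \frac{189454097}{10119}$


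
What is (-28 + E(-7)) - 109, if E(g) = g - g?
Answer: -137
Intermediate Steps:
E(g) = 0
(-28 + E(-7)) - 109 = (-28 + 0) - 109 = -28 - 109 = -137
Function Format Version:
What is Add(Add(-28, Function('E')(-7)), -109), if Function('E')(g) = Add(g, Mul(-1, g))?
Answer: -137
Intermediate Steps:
Function('E')(g) = 0
Add(Add(-28, Function('E')(-7)), -109) = Add(Add(-28, 0), -109) = Add(-28, -109) = -137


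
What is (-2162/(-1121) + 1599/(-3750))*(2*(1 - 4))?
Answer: -6315021/700625 ≈ -9.0134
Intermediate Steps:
(-2162/(-1121) + 1599/(-3750))*(2*(1 - 4)) = (-2162*(-1/1121) + 1599*(-1/3750))*(2*(-3)) = (2162/1121 - 533/1250)*(-6) = (2105007/1401250)*(-6) = -6315021/700625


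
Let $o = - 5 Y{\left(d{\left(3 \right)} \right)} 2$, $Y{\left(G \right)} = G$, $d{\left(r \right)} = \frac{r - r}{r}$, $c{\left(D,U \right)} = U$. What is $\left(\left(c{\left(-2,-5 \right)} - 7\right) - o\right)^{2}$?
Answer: $144$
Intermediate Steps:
$d{\left(r \right)} = 0$ ($d{\left(r \right)} = \frac{0}{r} = 0$)
$o = 0$ ($o = \left(-5\right) 0 \cdot 2 = 0 \cdot 2 = 0$)
$\left(\left(c{\left(-2,-5 \right)} - 7\right) - o\right)^{2} = \left(\left(-5 - 7\right) - 0\right)^{2} = \left(\left(-5 - 7\right) + 0\right)^{2} = \left(-12 + 0\right)^{2} = \left(-12\right)^{2} = 144$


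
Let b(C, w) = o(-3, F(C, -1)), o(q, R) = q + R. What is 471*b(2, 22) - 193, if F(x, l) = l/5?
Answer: -8501/5 ≈ -1700.2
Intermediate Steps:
F(x, l) = l/5 (F(x, l) = l*(⅕) = l/5)
o(q, R) = R + q
b(C, w) = -16/5 (b(C, w) = (⅕)*(-1) - 3 = -⅕ - 3 = -16/5)
471*b(2, 22) - 193 = 471*(-16/5) - 193 = -7536/5 - 193 = -8501/5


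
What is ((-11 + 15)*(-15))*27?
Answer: -1620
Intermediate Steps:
((-11 + 15)*(-15))*27 = (4*(-15))*27 = -60*27 = -1620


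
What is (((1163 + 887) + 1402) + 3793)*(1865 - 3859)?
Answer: -14446530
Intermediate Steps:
(((1163 + 887) + 1402) + 3793)*(1865 - 3859) = ((2050 + 1402) + 3793)*(-1994) = (3452 + 3793)*(-1994) = 7245*(-1994) = -14446530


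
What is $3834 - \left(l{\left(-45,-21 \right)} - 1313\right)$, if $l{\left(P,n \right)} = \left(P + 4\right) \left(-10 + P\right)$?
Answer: $2892$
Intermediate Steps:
$l{\left(P,n \right)} = \left(-10 + P\right) \left(4 + P\right)$ ($l{\left(P,n \right)} = \left(4 + P\right) \left(-10 + P\right) = \left(-10 + P\right) \left(4 + P\right)$)
$3834 - \left(l{\left(-45,-21 \right)} - 1313\right) = 3834 - \left(\left(-40 + \left(-45\right)^{2} - -270\right) - 1313\right) = 3834 - \left(\left(-40 + 2025 + 270\right) - 1313\right) = 3834 - \left(2255 - 1313\right) = 3834 - 942 = 2892$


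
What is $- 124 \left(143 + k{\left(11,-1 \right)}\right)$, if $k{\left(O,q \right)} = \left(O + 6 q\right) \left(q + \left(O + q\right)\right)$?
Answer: $-23312$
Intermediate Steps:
$k{\left(O,q \right)} = \left(O + 2 q\right) \left(O + 6 q\right)$ ($k{\left(O,q \right)} = \left(O + 6 q\right) \left(O + 2 q\right) = \left(O + 2 q\right) \left(O + 6 q\right)$)
$- 124 \left(143 + k{\left(11,-1 \right)}\right) = - 124 \left(143 + \left(11^{2} + 12 \left(-1\right)^{2} + 8 \cdot 11 \left(-1\right)\right)\right) = - 124 \left(143 + \left(121 + 12 \cdot 1 - 88\right)\right) = - 124 \left(143 + \left(121 + 12 - 88\right)\right) = - 124 \left(143 + 45\right) = \left(-124\right) 188 = -23312$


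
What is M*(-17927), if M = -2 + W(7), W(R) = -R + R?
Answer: 35854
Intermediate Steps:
W(R) = 0
M = -2 (M = -2 + 0 = -2)
M*(-17927) = -2*(-17927) = 35854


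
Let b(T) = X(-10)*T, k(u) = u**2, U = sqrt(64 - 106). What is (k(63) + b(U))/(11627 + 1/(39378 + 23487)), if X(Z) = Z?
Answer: 249511185/730931356 - 314325*I*sqrt(42)/365465678 ≈ 0.34136 - 0.0055739*I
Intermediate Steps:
U = I*sqrt(42) (U = sqrt(-42) = I*sqrt(42) ≈ 6.4807*I)
b(T) = -10*T
(k(63) + b(U))/(11627 + 1/(39378 + 23487)) = (63**2 - 10*I*sqrt(42))/(11627 + 1/(39378 + 23487)) = (3969 - 10*I*sqrt(42))/(11627 + 1/62865) = (3969 - 10*I*sqrt(42))/(730931356/62865) = (3969 - 10*I*sqrt(42))*(62865/730931356) = 249511185/730931356 - 314325*I*sqrt(42)/365465678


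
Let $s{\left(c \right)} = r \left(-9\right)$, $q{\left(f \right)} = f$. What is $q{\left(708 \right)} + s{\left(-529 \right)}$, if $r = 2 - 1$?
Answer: $699$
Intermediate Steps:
$r = 1$
$s{\left(c \right)} = -9$ ($s{\left(c \right)} = 1 \left(-9\right) = -9$)
$q{\left(708 \right)} + s{\left(-529 \right)} = 708 - 9 = 699$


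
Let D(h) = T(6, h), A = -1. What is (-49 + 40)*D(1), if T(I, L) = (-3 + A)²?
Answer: -144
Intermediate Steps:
T(I, L) = 16 (T(I, L) = (-3 - 1)² = (-4)² = 16)
D(h) = 16
(-49 + 40)*D(1) = (-49 + 40)*16 = -9*16 = -144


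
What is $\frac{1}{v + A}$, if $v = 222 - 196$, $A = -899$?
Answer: $- \frac{1}{873} \approx -0.0011455$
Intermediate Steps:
$v = 26$ ($v = 222 - 196 = 26$)
$\frac{1}{v + A} = \frac{1}{26 - 899} = \frac{1}{-873} = - \frac{1}{873}$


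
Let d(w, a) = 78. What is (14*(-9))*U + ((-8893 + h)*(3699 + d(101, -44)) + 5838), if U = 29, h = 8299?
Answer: -2241354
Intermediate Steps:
(14*(-9))*U + ((-8893 + h)*(3699 + d(101, -44)) + 5838) = (14*(-9))*29 + ((-8893 + 8299)*(3699 + 78) + 5838) = -126*29 + (-594*3777 + 5838) = -3654 + (-2243538 + 5838) = -3654 - 2237700 = -2241354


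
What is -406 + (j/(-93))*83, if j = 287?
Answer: -61579/93 ≈ -662.14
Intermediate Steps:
-406 + (j/(-93))*83 = -406 + (287/(-93))*83 = -406 + (287*(-1/93))*83 = -406 - 287/93*83 = -406 - 23821/93 = -61579/93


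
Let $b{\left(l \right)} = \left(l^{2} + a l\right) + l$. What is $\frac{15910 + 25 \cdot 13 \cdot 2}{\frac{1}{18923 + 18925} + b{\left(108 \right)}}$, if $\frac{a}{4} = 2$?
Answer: $\frac{626762880}{478247329} \approx 1.3105$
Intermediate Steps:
$a = 8$ ($a = 4 \cdot 2 = 8$)
$b{\left(l \right)} = l^{2} + 9 l$ ($b{\left(l \right)} = \left(l^{2} + 8 l\right) + l = l^{2} + 9 l$)
$\frac{15910 + 25 \cdot 13 \cdot 2}{\frac{1}{18923 + 18925} + b{\left(108 \right)}} = \frac{15910 + 25 \cdot 13 \cdot 2}{\frac{1}{18923 + 18925} + 108 \left(9 + 108\right)} = \frac{15910 + 325 \cdot 2}{\frac{1}{37848} + 108 \cdot 117} = \frac{15910 + 650}{\frac{1}{37848} + 12636} = \frac{16560}{\frac{478247329}{37848}} = 16560 \cdot \frac{37848}{478247329} = \frac{626762880}{478247329}$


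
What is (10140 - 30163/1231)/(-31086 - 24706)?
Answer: -12452177/68679952 ≈ -0.18131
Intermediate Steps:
(10140 - 30163/1231)/(-31086 - 24706) = (10140 - 30163*1/1231)/(-55792) = (10140 - 30163/1231)*(-1/55792) = (12452177/1231)*(-1/55792) = -12452177/68679952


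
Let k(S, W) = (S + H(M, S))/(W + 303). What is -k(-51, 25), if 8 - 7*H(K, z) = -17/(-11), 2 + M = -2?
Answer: 482/3157 ≈ 0.15268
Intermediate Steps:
M = -4 (M = -2 - 2 = -4)
H(K, z) = 71/77 (H(K, z) = 8/7 - (-17)/(7*(-11)) = 8/7 - (-17)*(-1)/(7*11) = 8/7 - ⅐*17/11 = 8/7 - 17/77 = 71/77)
k(S, W) = (71/77 + S)/(303 + W) (k(S, W) = (S + 71/77)/(W + 303) = (71/77 + S)/(303 + W))
-k(-51, 25) = -(71/77 - 51)/(303 + 25) = -(-3856)/(328*77) = -1*(-482/3157) = 482/3157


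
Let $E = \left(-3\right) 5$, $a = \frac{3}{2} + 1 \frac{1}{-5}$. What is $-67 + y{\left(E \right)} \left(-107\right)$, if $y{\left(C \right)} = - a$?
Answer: $\frac{721}{10} \approx 72.1$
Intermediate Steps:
$a = \frac{13}{10}$ ($a = 3 \cdot \frac{1}{2} + 1 \left(- \frac{1}{5}\right) = \frac{3}{2} - \frac{1}{5} = \frac{13}{10} \approx 1.3$)
$E = -15$
$y{\left(C \right)} = - \frac{13}{10}$ ($y{\left(C \right)} = \left(-1\right) \frac{13}{10} = - \frac{13}{10}$)
$-67 + y{\left(E \right)} \left(-107\right) = -67 - - \frac{1391}{10} = -67 + \frac{1391}{10} = \frac{721}{10}$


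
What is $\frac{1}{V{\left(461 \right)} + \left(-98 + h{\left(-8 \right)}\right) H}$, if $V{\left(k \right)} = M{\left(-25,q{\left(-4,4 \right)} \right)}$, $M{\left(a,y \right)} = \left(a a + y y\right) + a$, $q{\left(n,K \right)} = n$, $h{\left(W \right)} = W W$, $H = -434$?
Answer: $\frac{1}{15372} \approx 6.5053 \cdot 10^{-5}$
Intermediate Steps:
$h{\left(W \right)} = W^{2}$
$M{\left(a,y \right)} = a + a^{2} + y^{2}$ ($M{\left(a,y \right)} = \left(a^{2} + y^{2}\right) + a = a + a^{2} + y^{2}$)
$V{\left(k \right)} = 616$ ($V{\left(k \right)} = -25 + \left(-25\right)^{2} + \left(-4\right)^{2} = -25 + 625 + 16 = 616$)
$\frac{1}{V{\left(461 \right)} + \left(-98 + h{\left(-8 \right)}\right) H} = \frac{1}{616 + \left(-98 + \left(-8\right)^{2}\right) \left(-434\right)} = \frac{1}{616 + \left(-98 + 64\right) \left(-434\right)} = \frac{1}{616 - -14756} = \frac{1}{616 + 14756} = \frac{1}{15372}$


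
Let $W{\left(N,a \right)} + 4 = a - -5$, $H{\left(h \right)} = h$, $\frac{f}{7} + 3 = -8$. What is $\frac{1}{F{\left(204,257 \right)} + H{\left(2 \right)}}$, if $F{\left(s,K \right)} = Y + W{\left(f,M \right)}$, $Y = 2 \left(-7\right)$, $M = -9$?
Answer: $- \frac{1}{20} \approx -0.05$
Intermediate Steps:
$f = -77$ ($f = -21 + 7 \left(-8\right) = -21 - 56 = -77$)
$W{\left(N,a \right)} = 1 + a$ ($W{\left(N,a \right)} = -4 + \left(a - -5\right) = -4 + \left(a + 5\right) = -4 + \left(5 + a\right) = 1 + a$)
$Y = -14$
$F{\left(s,K \right)} = -22$ ($F{\left(s,K \right)} = -14 + \left(1 - 9\right) = -14 - 8 = -22$)
$\frac{1}{F{\left(204,257 \right)} + H{\left(2 \right)}} = \frac{1}{-22 + 2} = \frac{1}{-20} = - \frac{1}{20}$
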